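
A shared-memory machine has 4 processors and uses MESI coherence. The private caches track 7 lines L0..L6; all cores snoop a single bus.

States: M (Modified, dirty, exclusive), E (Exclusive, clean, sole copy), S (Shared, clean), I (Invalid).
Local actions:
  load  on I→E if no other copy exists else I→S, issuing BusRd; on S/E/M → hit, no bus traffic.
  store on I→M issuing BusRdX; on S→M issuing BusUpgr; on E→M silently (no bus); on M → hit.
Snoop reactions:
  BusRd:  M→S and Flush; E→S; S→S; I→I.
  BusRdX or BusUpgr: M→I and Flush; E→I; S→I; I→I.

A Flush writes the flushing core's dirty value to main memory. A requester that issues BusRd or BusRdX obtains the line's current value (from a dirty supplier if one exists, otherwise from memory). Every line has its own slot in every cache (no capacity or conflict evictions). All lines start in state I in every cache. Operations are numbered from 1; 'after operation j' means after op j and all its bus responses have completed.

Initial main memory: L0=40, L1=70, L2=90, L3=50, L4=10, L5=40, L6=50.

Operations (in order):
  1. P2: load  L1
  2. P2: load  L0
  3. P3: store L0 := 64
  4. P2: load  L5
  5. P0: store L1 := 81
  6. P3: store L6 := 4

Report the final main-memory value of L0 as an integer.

memory[L0] = 40

step 1: P2: load  L1  ⟶  IIEI  (L1)  txn=BusRd  M[L1]=70
step 2: P2: load  L0  ⟶  IIEI  (L0)  txn=BusRd  M[L0]=40
step 3: P3: store L0 := 64  ⟶  IIIM  (L0)  txn=BusRdX  M[L0]=40
step 4: P2: load  L5  ⟶  IIEI  (L5)  txn=BusRd  M[L5]=40
step 5: P0: store L1 := 81  ⟶  MIII  (L1)  txn=BusRdX  M[L1]=70
step 6: P3: store L6 := 4  ⟶  IIIM  (L6)  txn=BusRdX  M[L6]=50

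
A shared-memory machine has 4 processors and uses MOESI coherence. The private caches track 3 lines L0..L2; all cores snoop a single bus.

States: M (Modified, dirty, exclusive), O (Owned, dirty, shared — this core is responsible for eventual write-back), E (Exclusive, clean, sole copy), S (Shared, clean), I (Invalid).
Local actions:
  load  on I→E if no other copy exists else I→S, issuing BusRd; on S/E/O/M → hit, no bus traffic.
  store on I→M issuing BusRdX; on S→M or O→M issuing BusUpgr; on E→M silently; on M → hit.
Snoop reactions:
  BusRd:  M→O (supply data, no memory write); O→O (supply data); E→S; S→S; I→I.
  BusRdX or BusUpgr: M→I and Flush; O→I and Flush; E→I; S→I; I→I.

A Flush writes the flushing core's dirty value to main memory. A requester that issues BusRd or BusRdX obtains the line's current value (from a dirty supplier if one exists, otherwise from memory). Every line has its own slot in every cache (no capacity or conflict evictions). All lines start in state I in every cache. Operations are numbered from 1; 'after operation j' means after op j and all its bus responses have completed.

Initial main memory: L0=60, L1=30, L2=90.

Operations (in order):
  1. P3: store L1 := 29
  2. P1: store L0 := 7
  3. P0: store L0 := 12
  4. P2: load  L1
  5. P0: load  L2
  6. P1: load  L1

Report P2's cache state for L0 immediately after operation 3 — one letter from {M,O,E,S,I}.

state = I

step 1: P3: store L1 := 29  ⟶  IIIM  (L1)  txn=BusRdX  M[L1]=30
step 2: P1: store L0 := 7  ⟶  IMII  (L0)  txn=BusRdX  M[L0]=60
step 3: P0: store L0 := 12  ⟶  MIII  (L0)  txn=BusRdX+Flush  M[L0]=7
step 4: P2: load  L1  ⟶  IISO  (L1)  txn=BusRd  M[L1]=30
step 5: P0: load  L2  ⟶  EIII  (L2)  txn=BusRd  M[L2]=90
step 6: P1: load  L1  ⟶  ISSO  (L1)  txn=BusRd  M[L1]=30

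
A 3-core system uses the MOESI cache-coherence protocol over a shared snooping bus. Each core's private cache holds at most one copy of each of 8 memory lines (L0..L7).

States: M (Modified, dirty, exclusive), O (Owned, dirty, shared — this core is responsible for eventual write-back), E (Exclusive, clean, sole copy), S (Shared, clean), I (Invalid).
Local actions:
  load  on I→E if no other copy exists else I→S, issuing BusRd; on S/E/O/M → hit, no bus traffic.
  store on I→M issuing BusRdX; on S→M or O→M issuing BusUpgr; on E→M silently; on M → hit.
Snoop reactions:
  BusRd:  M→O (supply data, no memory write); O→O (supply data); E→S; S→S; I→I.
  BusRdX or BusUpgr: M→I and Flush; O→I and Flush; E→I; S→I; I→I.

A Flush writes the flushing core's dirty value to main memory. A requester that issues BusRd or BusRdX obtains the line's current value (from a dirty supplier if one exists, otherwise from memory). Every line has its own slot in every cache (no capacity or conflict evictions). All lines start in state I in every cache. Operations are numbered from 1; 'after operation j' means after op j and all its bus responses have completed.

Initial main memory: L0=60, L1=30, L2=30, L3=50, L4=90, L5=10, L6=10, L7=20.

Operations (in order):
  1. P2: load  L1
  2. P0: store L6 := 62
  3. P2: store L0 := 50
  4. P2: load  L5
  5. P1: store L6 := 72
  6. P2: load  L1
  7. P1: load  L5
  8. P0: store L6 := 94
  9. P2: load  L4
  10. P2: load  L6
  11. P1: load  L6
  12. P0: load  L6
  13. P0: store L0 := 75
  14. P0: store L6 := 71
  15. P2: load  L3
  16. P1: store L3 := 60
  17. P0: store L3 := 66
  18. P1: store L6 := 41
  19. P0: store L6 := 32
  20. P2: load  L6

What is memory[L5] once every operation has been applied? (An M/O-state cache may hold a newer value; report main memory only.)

memory[L5] = 10

step 1: P2: load  L1  ⟶  IIE  (L1)  txn=BusRd  M[L1]=30
step 2: P0: store L6 := 62  ⟶  MII  (L6)  txn=BusRdX  M[L6]=10
step 3: P2: store L0 := 50  ⟶  IIM  (L0)  txn=BusRdX  M[L0]=60
step 4: P2: load  L5  ⟶  IIE  (L5)  txn=BusRd  M[L5]=10
step 5: P1: store L6 := 72  ⟶  IMI  (L6)  txn=BusRdX+Flush  M[L6]=62
step 6: P2: load  L1  ⟶  IIE  (L1)  txn=∅  M[L1]=30
step 7: P1: load  L5  ⟶  ISS  (L5)  txn=BusRd  M[L5]=10
step 8: P0: store L6 := 94  ⟶  MII  (L6)  txn=BusRdX+Flush  M[L6]=72
step 9: P2: load  L4  ⟶  IIE  (L4)  txn=BusRd  M[L4]=90
step 10: P2: load  L6  ⟶  OIS  (L6)  txn=BusRd  M[L6]=72
step 11: P1: load  L6  ⟶  OSS  (L6)  txn=BusRd  M[L6]=72
step 12: P0: load  L6  ⟶  OSS  (L6)  txn=∅  M[L6]=72
step 13: P0: store L0 := 75  ⟶  MII  (L0)  txn=BusRdX+Flush  M[L0]=50
step 14: P0: store L6 := 71  ⟶  MII  (L6)  txn=BusUpgr  M[L6]=72
step 15: P2: load  L3  ⟶  IIE  (L3)  txn=BusRd  M[L3]=50
step 16: P1: store L3 := 60  ⟶  IMI  (L3)  txn=BusRdX  M[L3]=50
step 17: P0: store L3 := 66  ⟶  MII  (L3)  txn=BusRdX+Flush  M[L3]=60
step 18: P1: store L6 := 41  ⟶  IMI  (L6)  txn=BusRdX+Flush  M[L6]=71
step 19: P0: store L6 := 32  ⟶  MII  (L6)  txn=BusRdX+Flush  M[L6]=41
step 20: P2: load  L6  ⟶  OIS  (L6)  txn=BusRd  M[L6]=41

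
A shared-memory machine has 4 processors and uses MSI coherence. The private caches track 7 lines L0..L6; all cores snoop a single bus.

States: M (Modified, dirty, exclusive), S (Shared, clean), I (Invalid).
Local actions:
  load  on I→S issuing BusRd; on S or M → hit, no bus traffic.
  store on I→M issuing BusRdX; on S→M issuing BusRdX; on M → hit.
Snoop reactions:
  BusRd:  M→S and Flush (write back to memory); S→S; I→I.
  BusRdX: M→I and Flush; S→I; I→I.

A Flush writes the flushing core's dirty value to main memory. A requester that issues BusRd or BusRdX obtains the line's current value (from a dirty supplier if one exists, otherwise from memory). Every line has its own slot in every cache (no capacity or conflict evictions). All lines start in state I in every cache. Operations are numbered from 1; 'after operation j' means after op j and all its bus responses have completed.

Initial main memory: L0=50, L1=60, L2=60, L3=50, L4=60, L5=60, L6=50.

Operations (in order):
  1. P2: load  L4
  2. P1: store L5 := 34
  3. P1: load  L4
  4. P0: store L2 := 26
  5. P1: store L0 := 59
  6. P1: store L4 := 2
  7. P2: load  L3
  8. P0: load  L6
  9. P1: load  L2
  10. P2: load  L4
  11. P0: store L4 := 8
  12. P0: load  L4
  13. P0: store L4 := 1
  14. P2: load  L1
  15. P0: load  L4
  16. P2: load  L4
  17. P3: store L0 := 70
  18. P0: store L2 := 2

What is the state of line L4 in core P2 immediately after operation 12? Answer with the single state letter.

state = I

1. P2: load  L4  bus=[BusRd]  L4: P0=I P1=I P2=S P3=I  mem[L4]=60
2. P1: store L5 := 34  bus=[BusRdX]  L5: P0=I P1=M P2=I P3=I  mem[L5]=60
3. P1: load  L4  bus=[BusRd]  L4: P0=I P1=S P2=S P3=I  mem[L4]=60
4. P0: store L2 := 26  bus=[BusRdX]  L2: P0=M P1=I P2=I P3=I  mem[L2]=60
5. P1: store L0 := 59  bus=[BusRdX]  L0: P0=I P1=M P2=I P3=I  mem[L0]=50
6. P1: store L4 := 2  bus=[BusRdX]  L4: P0=I P1=M P2=I P3=I  mem[L4]=60
7. P2: load  L3  bus=[BusRd]  L3: P0=I P1=I P2=S P3=I  mem[L3]=50
8. P0: load  L6  bus=[BusRd]  L6: P0=S P1=I P2=I P3=I  mem[L6]=50
9. P1: load  L2  bus=[BusRd,Flush]  L2: P0=S P1=S P2=I P3=I  mem[L2]=26
10. P2: load  L4  bus=[BusRd,Flush]  L4: P0=I P1=S P2=S P3=I  mem[L4]=2
11. P0: store L4 := 8  bus=[BusRdX]  L4: P0=M P1=I P2=I P3=I  mem[L4]=2
12. P0: load  L4  bus=[-]  L4: P0=M P1=I P2=I P3=I  mem[L4]=2
13. P0: store L4 := 1  bus=[-]  L4: P0=M P1=I P2=I P3=I  mem[L4]=2
14. P2: load  L1  bus=[BusRd]  L1: P0=I P1=I P2=S P3=I  mem[L1]=60
15. P0: load  L4  bus=[-]  L4: P0=M P1=I P2=I P3=I  mem[L4]=2
16. P2: load  L4  bus=[BusRd,Flush]  L4: P0=S P1=I P2=S P3=I  mem[L4]=1
17. P3: store L0 := 70  bus=[BusRdX,Flush]  L0: P0=I P1=I P2=I P3=M  mem[L0]=59
18. P0: store L2 := 2  bus=[BusRdX]  L2: P0=M P1=I P2=I P3=I  mem[L2]=26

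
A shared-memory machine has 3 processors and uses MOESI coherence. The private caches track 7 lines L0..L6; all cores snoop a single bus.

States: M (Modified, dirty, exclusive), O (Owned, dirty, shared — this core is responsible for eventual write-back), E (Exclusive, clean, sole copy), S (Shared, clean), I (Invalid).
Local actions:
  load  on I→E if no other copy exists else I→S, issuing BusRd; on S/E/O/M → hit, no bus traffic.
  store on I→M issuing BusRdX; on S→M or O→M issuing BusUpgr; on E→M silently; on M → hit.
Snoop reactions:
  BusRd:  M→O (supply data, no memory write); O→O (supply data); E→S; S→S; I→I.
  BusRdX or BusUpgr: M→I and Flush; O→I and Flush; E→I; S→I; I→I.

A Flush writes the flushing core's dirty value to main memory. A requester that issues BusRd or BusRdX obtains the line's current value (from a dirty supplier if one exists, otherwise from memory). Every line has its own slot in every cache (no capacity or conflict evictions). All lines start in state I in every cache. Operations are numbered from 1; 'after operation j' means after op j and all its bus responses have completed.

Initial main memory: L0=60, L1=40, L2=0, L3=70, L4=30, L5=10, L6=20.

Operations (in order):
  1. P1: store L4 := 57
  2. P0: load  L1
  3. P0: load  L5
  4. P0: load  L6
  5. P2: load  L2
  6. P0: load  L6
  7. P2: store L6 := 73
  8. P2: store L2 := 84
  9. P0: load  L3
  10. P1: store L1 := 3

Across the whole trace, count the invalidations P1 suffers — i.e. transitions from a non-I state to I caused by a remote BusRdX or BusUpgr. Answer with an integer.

invalidations = 0

1. P1: store L4 := 57  bus=[BusRdX]  L4: P0=I P1=M P2=I  mem[L4]=30
2. P0: load  L1  bus=[BusRd]  L1: P0=E P1=I P2=I  mem[L1]=40
3. P0: load  L5  bus=[BusRd]  L5: P0=E P1=I P2=I  mem[L5]=10
4. P0: load  L6  bus=[BusRd]  L6: P0=E P1=I P2=I  mem[L6]=20
5. P2: load  L2  bus=[BusRd]  L2: P0=I P1=I P2=E  mem[L2]=0
6. P0: load  L6  bus=[-]  L6: P0=E P1=I P2=I  mem[L6]=20
7. P2: store L6 := 73  bus=[BusRdX]  L6: P0=I P1=I P2=M  mem[L6]=20
8. P2: store L2 := 84  bus=[-]  L2: P0=I P1=I P2=M  mem[L2]=0
9. P0: load  L3  bus=[BusRd]  L3: P0=E P1=I P2=I  mem[L3]=70
10. P1: store L1 := 3  bus=[BusRdX]  L1: P0=I P1=M P2=I  mem[L1]=40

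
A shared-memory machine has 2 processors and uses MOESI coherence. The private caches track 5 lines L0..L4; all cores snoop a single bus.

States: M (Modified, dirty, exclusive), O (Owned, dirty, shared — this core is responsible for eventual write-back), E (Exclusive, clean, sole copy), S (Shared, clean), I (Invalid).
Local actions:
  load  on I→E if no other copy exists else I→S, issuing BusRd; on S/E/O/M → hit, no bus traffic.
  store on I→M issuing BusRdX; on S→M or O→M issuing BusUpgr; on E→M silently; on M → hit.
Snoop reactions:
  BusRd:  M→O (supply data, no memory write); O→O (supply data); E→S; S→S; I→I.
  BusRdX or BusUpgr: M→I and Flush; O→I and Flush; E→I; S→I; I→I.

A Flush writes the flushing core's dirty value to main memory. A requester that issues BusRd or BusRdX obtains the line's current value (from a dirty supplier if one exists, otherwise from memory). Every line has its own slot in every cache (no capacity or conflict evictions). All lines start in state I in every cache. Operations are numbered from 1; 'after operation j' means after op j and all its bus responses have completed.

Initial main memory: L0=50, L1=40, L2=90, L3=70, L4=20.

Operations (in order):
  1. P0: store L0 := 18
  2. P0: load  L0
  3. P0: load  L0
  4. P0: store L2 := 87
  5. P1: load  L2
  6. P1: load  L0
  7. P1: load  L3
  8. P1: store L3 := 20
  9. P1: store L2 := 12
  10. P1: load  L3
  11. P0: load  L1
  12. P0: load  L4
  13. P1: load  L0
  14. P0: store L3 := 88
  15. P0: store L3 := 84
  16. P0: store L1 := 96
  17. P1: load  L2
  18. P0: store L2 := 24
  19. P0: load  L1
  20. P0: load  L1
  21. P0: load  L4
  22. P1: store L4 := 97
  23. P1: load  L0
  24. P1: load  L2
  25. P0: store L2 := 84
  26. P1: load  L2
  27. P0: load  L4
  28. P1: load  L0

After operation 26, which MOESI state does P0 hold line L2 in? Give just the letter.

step 1: P0: store L0 := 18  ⟶  MI  (L0)  txn=BusRdX  M[L0]=50
step 2: P0: load  L0  ⟶  MI  (L0)  txn=∅  M[L0]=50
step 3: P0: load  L0  ⟶  MI  (L0)  txn=∅  M[L0]=50
step 4: P0: store L2 := 87  ⟶  MI  (L2)  txn=BusRdX  M[L2]=90
step 5: P1: load  L2  ⟶  OS  (L2)  txn=BusRd  M[L2]=90
step 6: P1: load  L0  ⟶  OS  (L0)  txn=BusRd  M[L0]=50
step 7: P1: load  L3  ⟶  IE  (L3)  txn=BusRd  M[L3]=70
step 8: P1: store L3 := 20  ⟶  IM  (L3)  txn=∅  M[L3]=70
step 9: P1: store L2 := 12  ⟶  IM  (L2)  txn=BusUpgr+Flush  M[L2]=87
step 10: P1: load  L3  ⟶  IM  (L3)  txn=∅  M[L3]=70
step 11: P0: load  L1  ⟶  EI  (L1)  txn=BusRd  M[L1]=40
step 12: P0: load  L4  ⟶  EI  (L4)  txn=BusRd  M[L4]=20
step 13: P1: load  L0  ⟶  OS  (L0)  txn=∅  M[L0]=50
step 14: P0: store L3 := 88  ⟶  MI  (L3)  txn=BusRdX+Flush  M[L3]=20
step 15: P0: store L3 := 84  ⟶  MI  (L3)  txn=∅  M[L3]=20
step 16: P0: store L1 := 96  ⟶  MI  (L1)  txn=∅  M[L1]=40
step 17: P1: load  L2  ⟶  IM  (L2)  txn=∅  M[L2]=87
step 18: P0: store L2 := 24  ⟶  MI  (L2)  txn=BusRdX+Flush  M[L2]=12
step 19: P0: load  L1  ⟶  MI  (L1)  txn=∅  M[L1]=40
step 20: P0: load  L1  ⟶  MI  (L1)  txn=∅  M[L1]=40
step 21: P0: load  L4  ⟶  EI  (L4)  txn=∅  M[L4]=20
step 22: P1: store L4 := 97  ⟶  IM  (L4)  txn=BusRdX  M[L4]=20
step 23: P1: load  L0  ⟶  OS  (L0)  txn=∅  M[L0]=50
step 24: P1: load  L2  ⟶  OS  (L2)  txn=BusRd  M[L2]=12
step 25: P0: store L2 := 84  ⟶  MI  (L2)  txn=BusUpgr  M[L2]=12
step 26: P1: load  L2  ⟶  OS  (L2)  txn=BusRd  M[L2]=12
step 27: P0: load  L4  ⟶  SO  (L4)  txn=BusRd  M[L4]=20
step 28: P1: load  L0  ⟶  OS  (L0)  txn=∅  M[L0]=50

state = O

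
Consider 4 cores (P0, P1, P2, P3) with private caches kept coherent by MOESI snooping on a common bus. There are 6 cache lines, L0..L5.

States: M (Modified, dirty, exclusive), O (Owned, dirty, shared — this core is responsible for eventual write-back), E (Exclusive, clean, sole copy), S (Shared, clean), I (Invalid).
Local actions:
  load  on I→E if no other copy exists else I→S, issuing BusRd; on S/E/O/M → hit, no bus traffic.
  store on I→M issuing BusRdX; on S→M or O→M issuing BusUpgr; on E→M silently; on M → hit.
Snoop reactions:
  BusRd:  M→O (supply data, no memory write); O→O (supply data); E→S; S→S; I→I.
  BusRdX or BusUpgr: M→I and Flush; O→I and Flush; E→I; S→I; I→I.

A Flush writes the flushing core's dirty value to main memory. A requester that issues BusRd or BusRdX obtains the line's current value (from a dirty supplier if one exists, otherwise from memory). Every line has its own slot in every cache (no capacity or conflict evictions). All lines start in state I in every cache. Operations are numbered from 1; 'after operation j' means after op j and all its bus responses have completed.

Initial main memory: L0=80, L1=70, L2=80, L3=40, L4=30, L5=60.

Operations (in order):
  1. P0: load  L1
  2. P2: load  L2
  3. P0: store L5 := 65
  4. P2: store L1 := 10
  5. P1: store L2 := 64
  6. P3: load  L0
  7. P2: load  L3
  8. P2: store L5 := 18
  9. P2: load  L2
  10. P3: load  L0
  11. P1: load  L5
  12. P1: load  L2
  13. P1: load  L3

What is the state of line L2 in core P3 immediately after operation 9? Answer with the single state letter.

  op1 P0: load  L1 → E/I/I/I on L1; bus BusRd; mem=70
  op2 P2: load  L2 → I/I/E/I on L2; bus BusRd; mem=80
  op3 P0: store L5 := 65 → M/I/I/I on L5; bus BusRdX; mem=60
  op4 P2: store L1 := 10 → I/I/M/I on L1; bus BusRdX; mem=70
  op5 P1: store L2 := 64 → I/M/I/I on L2; bus BusRdX; mem=80
  op6 P3: load  L0 → I/I/I/E on L0; bus BusRd; mem=80
  op7 P2: load  L3 → I/I/E/I on L3; bus BusRd; mem=40
  op8 P2: store L5 := 18 → I/I/M/I on L5; bus BusRdX Flush; mem=65
  op9 P2: load  L2 → I/O/S/I on L2; bus BusRd; mem=80
  op10 P3: load  L0 → I/I/I/E on L0; bus (none); mem=80
  op11 P1: load  L5 → I/S/O/I on L5; bus BusRd; mem=65
  op12 P1: load  L2 → I/O/S/I on L2; bus (none); mem=80
  op13 P1: load  L3 → I/S/S/I on L3; bus BusRd; mem=40

state = I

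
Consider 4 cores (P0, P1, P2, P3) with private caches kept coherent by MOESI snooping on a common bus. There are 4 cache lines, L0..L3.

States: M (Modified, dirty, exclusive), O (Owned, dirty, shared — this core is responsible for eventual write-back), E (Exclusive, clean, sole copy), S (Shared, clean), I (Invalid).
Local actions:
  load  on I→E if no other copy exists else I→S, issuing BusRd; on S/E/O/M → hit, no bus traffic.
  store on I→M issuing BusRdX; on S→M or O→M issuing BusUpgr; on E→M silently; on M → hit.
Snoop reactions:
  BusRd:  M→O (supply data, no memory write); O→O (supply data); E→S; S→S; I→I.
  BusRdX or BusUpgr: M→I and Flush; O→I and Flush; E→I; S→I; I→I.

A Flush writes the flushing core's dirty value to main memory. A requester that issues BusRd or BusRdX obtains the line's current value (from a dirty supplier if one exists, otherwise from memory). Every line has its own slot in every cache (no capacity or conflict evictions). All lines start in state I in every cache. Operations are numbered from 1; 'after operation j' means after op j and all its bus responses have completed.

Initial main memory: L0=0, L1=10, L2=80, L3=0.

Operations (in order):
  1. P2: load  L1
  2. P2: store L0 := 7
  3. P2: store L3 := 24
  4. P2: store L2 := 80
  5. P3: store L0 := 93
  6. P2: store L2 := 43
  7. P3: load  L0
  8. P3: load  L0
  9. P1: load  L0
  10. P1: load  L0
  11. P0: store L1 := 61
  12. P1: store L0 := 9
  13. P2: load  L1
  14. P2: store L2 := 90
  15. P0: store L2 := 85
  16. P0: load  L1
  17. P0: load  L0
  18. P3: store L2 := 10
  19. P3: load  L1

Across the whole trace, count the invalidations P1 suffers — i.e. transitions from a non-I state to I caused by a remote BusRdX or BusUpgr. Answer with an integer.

  op1 P2: load  L1 → I/I/E/I on L1; bus BusRd; mem=10
  op2 P2: store L0 := 7 → I/I/M/I on L0; bus BusRdX; mem=0
  op3 P2: store L3 := 24 → I/I/M/I on L3; bus BusRdX; mem=0
  op4 P2: store L2 := 80 → I/I/M/I on L2; bus BusRdX; mem=80
  op5 P3: store L0 := 93 → I/I/I/M on L0; bus BusRdX Flush; mem=7
  op6 P2: store L2 := 43 → I/I/M/I on L2; bus (none); mem=80
  op7 P3: load  L0 → I/I/I/M on L0; bus (none); mem=7
  op8 P3: load  L0 → I/I/I/M on L0; bus (none); mem=7
  op9 P1: load  L0 → I/S/I/O on L0; bus BusRd; mem=7
  op10 P1: load  L0 → I/S/I/O on L0; bus (none); mem=7
  op11 P0: store L1 := 61 → M/I/I/I on L1; bus BusRdX; mem=10
  op12 P1: store L0 := 9 → I/M/I/I on L0; bus BusUpgr Flush; mem=93
  op13 P2: load  L1 → O/I/S/I on L1; bus BusRd; mem=10
  op14 P2: store L2 := 90 → I/I/M/I on L2; bus (none); mem=80
  op15 P0: store L2 := 85 → M/I/I/I on L2; bus BusRdX Flush; mem=90
  op16 P0: load  L1 → O/I/S/I on L1; bus (none); mem=10
  op17 P0: load  L0 → S/O/I/I on L0; bus BusRd; mem=93
  op18 P3: store L2 := 10 → I/I/I/M on L2; bus BusRdX Flush; mem=85
  op19 P3: load  L1 → O/I/S/S on L1; bus BusRd; mem=10

invalidations = 0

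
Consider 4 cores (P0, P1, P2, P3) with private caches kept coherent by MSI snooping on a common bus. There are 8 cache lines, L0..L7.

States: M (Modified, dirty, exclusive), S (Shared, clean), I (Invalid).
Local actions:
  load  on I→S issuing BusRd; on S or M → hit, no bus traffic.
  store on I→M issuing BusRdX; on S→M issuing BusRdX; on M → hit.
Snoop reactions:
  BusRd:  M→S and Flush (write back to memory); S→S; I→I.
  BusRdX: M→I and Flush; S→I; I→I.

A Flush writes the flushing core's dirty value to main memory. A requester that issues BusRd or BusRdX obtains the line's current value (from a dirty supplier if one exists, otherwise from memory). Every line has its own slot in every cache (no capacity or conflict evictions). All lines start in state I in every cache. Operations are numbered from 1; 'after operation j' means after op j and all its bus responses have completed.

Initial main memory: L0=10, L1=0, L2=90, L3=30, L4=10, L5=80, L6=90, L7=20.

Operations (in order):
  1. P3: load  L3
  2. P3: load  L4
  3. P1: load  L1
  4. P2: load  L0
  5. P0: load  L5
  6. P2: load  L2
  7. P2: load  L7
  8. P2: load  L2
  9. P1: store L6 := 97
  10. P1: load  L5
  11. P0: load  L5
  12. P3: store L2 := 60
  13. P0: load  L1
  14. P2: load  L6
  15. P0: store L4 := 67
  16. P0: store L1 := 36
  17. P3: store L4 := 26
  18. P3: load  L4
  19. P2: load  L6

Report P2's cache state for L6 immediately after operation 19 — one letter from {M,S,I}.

state = S

step 1: P3: load  L3  ⟶  IIIS  (L3)  txn=BusRd  M[L3]=30
step 2: P3: load  L4  ⟶  IIIS  (L4)  txn=BusRd  M[L4]=10
step 3: P1: load  L1  ⟶  ISII  (L1)  txn=BusRd  M[L1]=0
step 4: P2: load  L0  ⟶  IISI  (L0)  txn=BusRd  M[L0]=10
step 5: P0: load  L5  ⟶  SIII  (L5)  txn=BusRd  M[L5]=80
step 6: P2: load  L2  ⟶  IISI  (L2)  txn=BusRd  M[L2]=90
step 7: P2: load  L7  ⟶  IISI  (L7)  txn=BusRd  M[L7]=20
step 8: P2: load  L2  ⟶  IISI  (L2)  txn=∅  M[L2]=90
step 9: P1: store L6 := 97  ⟶  IMII  (L6)  txn=BusRdX  M[L6]=90
step 10: P1: load  L5  ⟶  SSII  (L5)  txn=BusRd  M[L5]=80
step 11: P0: load  L5  ⟶  SSII  (L5)  txn=∅  M[L5]=80
step 12: P3: store L2 := 60  ⟶  IIIM  (L2)  txn=BusRdX  M[L2]=90
step 13: P0: load  L1  ⟶  SSII  (L1)  txn=BusRd  M[L1]=0
step 14: P2: load  L6  ⟶  ISSI  (L6)  txn=BusRd+Flush  M[L6]=97
step 15: P0: store L4 := 67  ⟶  MIII  (L4)  txn=BusRdX  M[L4]=10
step 16: P0: store L1 := 36  ⟶  MIII  (L1)  txn=BusRdX  M[L1]=0
step 17: P3: store L4 := 26  ⟶  IIIM  (L4)  txn=BusRdX+Flush  M[L4]=67
step 18: P3: load  L4  ⟶  IIIM  (L4)  txn=∅  M[L4]=67
step 19: P2: load  L6  ⟶  ISSI  (L6)  txn=∅  M[L6]=97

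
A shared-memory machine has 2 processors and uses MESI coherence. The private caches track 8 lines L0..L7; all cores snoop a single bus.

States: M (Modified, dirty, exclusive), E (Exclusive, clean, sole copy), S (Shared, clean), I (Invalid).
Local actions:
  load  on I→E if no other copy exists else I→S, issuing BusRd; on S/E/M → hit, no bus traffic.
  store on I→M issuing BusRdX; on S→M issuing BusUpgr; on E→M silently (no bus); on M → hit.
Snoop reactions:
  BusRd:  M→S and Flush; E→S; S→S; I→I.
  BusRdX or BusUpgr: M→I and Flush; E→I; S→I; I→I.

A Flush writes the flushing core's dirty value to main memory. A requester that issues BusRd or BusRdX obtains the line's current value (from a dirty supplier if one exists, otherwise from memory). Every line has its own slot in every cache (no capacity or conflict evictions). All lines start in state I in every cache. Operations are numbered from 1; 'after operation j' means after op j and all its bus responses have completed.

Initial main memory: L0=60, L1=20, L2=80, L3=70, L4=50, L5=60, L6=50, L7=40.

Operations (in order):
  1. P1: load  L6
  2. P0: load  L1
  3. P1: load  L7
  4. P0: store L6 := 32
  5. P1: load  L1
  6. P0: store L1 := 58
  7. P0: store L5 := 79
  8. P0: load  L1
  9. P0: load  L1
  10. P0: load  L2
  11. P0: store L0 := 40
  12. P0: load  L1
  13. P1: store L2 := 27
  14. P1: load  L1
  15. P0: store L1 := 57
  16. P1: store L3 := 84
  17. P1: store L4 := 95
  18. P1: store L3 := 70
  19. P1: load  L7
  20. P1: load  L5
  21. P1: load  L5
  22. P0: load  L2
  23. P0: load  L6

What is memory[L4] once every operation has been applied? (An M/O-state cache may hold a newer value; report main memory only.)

step 1: P1: load  L6  ⟶  IE  (L6)  txn=BusRd  M[L6]=50
step 2: P0: load  L1  ⟶  EI  (L1)  txn=BusRd  M[L1]=20
step 3: P1: load  L7  ⟶  IE  (L7)  txn=BusRd  M[L7]=40
step 4: P0: store L6 := 32  ⟶  MI  (L6)  txn=BusRdX  M[L6]=50
step 5: P1: load  L1  ⟶  SS  (L1)  txn=BusRd  M[L1]=20
step 6: P0: store L1 := 58  ⟶  MI  (L1)  txn=BusUpgr  M[L1]=20
step 7: P0: store L5 := 79  ⟶  MI  (L5)  txn=BusRdX  M[L5]=60
step 8: P0: load  L1  ⟶  MI  (L1)  txn=∅  M[L1]=20
step 9: P0: load  L1  ⟶  MI  (L1)  txn=∅  M[L1]=20
step 10: P0: load  L2  ⟶  EI  (L2)  txn=BusRd  M[L2]=80
step 11: P0: store L0 := 40  ⟶  MI  (L0)  txn=BusRdX  M[L0]=60
step 12: P0: load  L1  ⟶  MI  (L1)  txn=∅  M[L1]=20
step 13: P1: store L2 := 27  ⟶  IM  (L2)  txn=BusRdX  M[L2]=80
step 14: P1: load  L1  ⟶  SS  (L1)  txn=BusRd+Flush  M[L1]=58
step 15: P0: store L1 := 57  ⟶  MI  (L1)  txn=BusUpgr  M[L1]=58
step 16: P1: store L3 := 84  ⟶  IM  (L3)  txn=BusRdX  M[L3]=70
step 17: P1: store L4 := 95  ⟶  IM  (L4)  txn=BusRdX  M[L4]=50
step 18: P1: store L3 := 70  ⟶  IM  (L3)  txn=∅  M[L3]=70
step 19: P1: load  L7  ⟶  IE  (L7)  txn=∅  M[L7]=40
step 20: P1: load  L5  ⟶  SS  (L5)  txn=BusRd+Flush  M[L5]=79
step 21: P1: load  L5  ⟶  SS  (L5)  txn=∅  M[L5]=79
step 22: P0: load  L2  ⟶  SS  (L2)  txn=BusRd+Flush  M[L2]=27
step 23: P0: load  L6  ⟶  MI  (L6)  txn=∅  M[L6]=50

memory[L4] = 50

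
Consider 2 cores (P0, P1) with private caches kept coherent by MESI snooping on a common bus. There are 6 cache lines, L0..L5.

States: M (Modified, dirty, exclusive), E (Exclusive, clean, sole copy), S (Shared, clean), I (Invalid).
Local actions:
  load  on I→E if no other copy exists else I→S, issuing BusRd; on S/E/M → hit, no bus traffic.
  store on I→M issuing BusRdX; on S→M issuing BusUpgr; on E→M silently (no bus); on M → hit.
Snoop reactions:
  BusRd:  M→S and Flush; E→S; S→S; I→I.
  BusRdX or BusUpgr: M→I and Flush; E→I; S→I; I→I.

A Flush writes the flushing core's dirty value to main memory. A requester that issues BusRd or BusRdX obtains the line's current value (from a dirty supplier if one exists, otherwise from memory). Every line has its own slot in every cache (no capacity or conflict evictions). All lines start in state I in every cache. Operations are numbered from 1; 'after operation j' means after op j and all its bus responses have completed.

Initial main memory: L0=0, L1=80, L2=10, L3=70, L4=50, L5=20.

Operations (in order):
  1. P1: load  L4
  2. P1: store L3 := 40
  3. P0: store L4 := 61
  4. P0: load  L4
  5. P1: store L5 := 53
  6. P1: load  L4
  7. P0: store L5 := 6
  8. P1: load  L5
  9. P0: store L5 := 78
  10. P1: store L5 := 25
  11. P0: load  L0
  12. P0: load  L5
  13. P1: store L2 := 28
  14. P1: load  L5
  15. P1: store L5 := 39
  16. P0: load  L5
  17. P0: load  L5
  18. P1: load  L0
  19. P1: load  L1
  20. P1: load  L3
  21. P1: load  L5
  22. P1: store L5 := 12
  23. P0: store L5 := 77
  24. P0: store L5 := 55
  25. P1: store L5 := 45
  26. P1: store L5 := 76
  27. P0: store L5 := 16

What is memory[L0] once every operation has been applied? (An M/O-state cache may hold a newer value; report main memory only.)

memory[L0] = 0

  op1 P1: load  L4 → I/E on L4; bus BusRd; mem=50
  op2 P1: store L3 := 40 → I/M on L3; bus BusRdX; mem=70
  op3 P0: store L4 := 61 → M/I on L4; bus BusRdX; mem=50
  op4 P0: load  L4 → M/I on L4; bus (none); mem=50
  op5 P1: store L5 := 53 → I/M on L5; bus BusRdX; mem=20
  op6 P1: load  L4 → S/S on L4; bus BusRd Flush; mem=61
  op7 P0: store L5 := 6 → M/I on L5; bus BusRdX Flush; mem=53
  op8 P1: load  L5 → S/S on L5; bus BusRd Flush; mem=6
  op9 P0: store L5 := 78 → M/I on L5; bus BusUpgr; mem=6
  op10 P1: store L5 := 25 → I/M on L5; bus BusRdX Flush; mem=78
  op11 P0: load  L0 → E/I on L0; bus BusRd; mem=0
  op12 P0: load  L5 → S/S on L5; bus BusRd Flush; mem=25
  op13 P1: store L2 := 28 → I/M on L2; bus BusRdX; mem=10
  op14 P1: load  L5 → S/S on L5; bus (none); mem=25
  op15 P1: store L5 := 39 → I/M on L5; bus BusUpgr; mem=25
  op16 P0: load  L5 → S/S on L5; bus BusRd Flush; mem=39
  op17 P0: load  L5 → S/S on L5; bus (none); mem=39
  op18 P1: load  L0 → S/S on L0; bus BusRd; mem=0
  op19 P1: load  L1 → I/E on L1; bus BusRd; mem=80
  op20 P1: load  L3 → I/M on L3; bus (none); mem=70
  op21 P1: load  L5 → S/S on L5; bus (none); mem=39
  op22 P1: store L5 := 12 → I/M on L5; bus BusUpgr; mem=39
  op23 P0: store L5 := 77 → M/I on L5; bus BusRdX Flush; mem=12
  op24 P0: store L5 := 55 → M/I on L5; bus (none); mem=12
  op25 P1: store L5 := 45 → I/M on L5; bus BusRdX Flush; mem=55
  op26 P1: store L5 := 76 → I/M on L5; bus (none); mem=55
  op27 P0: store L5 := 16 → M/I on L5; bus BusRdX Flush; mem=76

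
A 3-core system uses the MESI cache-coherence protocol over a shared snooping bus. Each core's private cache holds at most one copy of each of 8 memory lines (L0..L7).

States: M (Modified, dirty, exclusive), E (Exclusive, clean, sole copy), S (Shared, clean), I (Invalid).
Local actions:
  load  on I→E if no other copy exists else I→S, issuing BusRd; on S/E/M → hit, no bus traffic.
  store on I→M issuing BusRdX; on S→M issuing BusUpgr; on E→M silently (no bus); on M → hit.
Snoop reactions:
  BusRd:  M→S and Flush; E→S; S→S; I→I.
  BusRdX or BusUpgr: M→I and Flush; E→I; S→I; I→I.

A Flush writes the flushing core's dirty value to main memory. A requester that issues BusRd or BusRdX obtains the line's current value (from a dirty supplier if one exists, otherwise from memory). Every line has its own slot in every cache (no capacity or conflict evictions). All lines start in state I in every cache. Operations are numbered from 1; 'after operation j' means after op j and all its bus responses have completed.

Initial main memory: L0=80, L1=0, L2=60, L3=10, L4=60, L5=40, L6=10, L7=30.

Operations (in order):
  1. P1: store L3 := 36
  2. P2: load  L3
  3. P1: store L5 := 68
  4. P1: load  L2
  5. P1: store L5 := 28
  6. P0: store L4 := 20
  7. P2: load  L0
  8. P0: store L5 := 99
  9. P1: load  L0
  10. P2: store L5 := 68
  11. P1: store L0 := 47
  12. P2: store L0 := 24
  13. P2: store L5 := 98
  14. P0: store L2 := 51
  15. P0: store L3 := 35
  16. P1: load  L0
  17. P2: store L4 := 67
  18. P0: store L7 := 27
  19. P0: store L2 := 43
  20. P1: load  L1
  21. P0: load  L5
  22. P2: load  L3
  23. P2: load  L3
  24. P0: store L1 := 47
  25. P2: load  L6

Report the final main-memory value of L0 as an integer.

memory[L0] = 24

[1] P1: store L3 := 36 | P0:I, P1:M(36), P2:I | bus: BusRdX
[2] P2: load  L3 | P0:I, P1:S(36), P2:S(36) | bus: BusRd,Flush
[3] P1: store L5 := 68 | P0:I, P1:M(68), P2:I | bus: BusRdX
[4] P1: load  L2 | P0:I, P1:E(60), P2:I | bus: BusRd
[5] P1: store L5 := 28 | P0:I, P1:M(28), P2:I | bus: none
[6] P0: store L4 := 20 | P0:M(20), P1:I, P2:I | bus: BusRdX
[7] P2: load  L0 | P0:I, P1:I, P2:E(80) | bus: BusRd
[8] P0: store L5 := 99 | P0:M(99), P1:I, P2:I | bus: BusRdX,Flush
[9] P1: load  L0 | P0:I, P1:S(80), P2:S(80) | bus: BusRd
[10] P2: store L5 := 68 | P0:I, P1:I, P2:M(68) | bus: BusRdX,Flush
[11] P1: store L0 := 47 | P0:I, P1:M(47), P2:I | bus: BusUpgr
[12] P2: store L0 := 24 | P0:I, P1:I, P2:M(24) | bus: BusRdX,Flush
[13] P2: store L5 := 98 | P0:I, P1:I, P2:M(98) | bus: none
[14] P0: store L2 := 51 | P0:M(51), P1:I, P2:I | bus: BusRdX
[15] P0: store L3 := 35 | P0:M(35), P1:I, P2:I | bus: BusRdX
[16] P1: load  L0 | P0:I, P1:S(24), P2:S(24) | bus: BusRd,Flush
[17] P2: store L4 := 67 | P0:I, P1:I, P2:M(67) | bus: BusRdX,Flush
[18] P0: store L7 := 27 | P0:M(27), P1:I, P2:I | bus: BusRdX
[19] P0: store L2 := 43 | P0:M(43), P1:I, P2:I | bus: none
[20] P1: load  L1 | P0:I, P1:E(0), P2:I | bus: BusRd
[21] P0: load  L5 | P0:S(98), P1:I, P2:S(98) | bus: BusRd,Flush
[22] P2: load  L3 | P0:S(35), P1:I, P2:S(35) | bus: BusRd,Flush
[23] P2: load  L3 | P0:S(35), P1:I, P2:S(35) | bus: none
[24] P0: store L1 := 47 | P0:M(47), P1:I, P2:I | bus: BusRdX
[25] P2: load  L6 | P0:I, P1:I, P2:E(10) | bus: BusRd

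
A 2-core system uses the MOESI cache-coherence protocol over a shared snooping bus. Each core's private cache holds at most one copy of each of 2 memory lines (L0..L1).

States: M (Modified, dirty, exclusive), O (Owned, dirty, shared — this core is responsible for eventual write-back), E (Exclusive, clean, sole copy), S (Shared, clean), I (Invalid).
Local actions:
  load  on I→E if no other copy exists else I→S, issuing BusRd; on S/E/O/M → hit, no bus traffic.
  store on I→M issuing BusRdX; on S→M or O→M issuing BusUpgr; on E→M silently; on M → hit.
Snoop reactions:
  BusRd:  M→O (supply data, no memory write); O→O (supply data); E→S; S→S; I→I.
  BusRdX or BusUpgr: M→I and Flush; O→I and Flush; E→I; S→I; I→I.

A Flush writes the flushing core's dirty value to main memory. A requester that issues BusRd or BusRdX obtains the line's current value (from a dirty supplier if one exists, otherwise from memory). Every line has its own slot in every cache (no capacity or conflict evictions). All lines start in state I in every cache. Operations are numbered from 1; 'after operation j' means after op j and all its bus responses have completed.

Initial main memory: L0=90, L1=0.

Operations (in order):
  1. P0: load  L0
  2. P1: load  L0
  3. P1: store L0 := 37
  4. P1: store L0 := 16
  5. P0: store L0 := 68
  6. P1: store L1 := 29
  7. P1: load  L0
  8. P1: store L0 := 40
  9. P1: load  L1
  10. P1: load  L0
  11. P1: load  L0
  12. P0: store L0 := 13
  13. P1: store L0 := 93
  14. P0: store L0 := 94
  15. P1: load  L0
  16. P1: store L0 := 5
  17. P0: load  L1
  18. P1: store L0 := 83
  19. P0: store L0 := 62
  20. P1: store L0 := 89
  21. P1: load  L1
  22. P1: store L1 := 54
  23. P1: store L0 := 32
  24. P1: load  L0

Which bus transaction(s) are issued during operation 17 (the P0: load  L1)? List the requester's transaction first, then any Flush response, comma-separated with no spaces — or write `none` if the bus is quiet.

bus = BusRd

step 1: P0: load  L0  ⟶  EI  (L0)  txn=BusRd  M[L0]=90
step 2: P1: load  L0  ⟶  SS  (L0)  txn=BusRd  M[L0]=90
step 3: P1: store L0 := 37  ⟶  IM  (L0)  txn=BusUpgr  M[L0]=90
step 4: P1: store L0 := 16  ⟶  IM  (L0)  txn=∅  M[L0]=90
step 5: P0: store L0 := 68  ⟶  MI  (L0)  txn=BusRdX+Flush  M[L0]=16
step 6: P1: store L1 := 29  ⟶  IM  (L1)  txn=BusRdX  M[L1]=0
step 7: P1: load  L0  ⟶  OS  (L0)  txn=BusRd  M[L0]=16
step 8: P1: store L0 := 40  ⟶  IM  (L0)  txn=BusUpgr+Flush  M[L0]=68
step 9: P1: load  L1  ⟶  IM  (L1)  txn=∅  M[L1]=0
step 10: P1: load  L0  ⟶  IM  (L0)  txn=∅  M[L0]=68
step 11: P1: load  L0  ⟶  IM  (L0)  txn=∅  M[L0]=68
step 12: P0: store L0 := 13  ⟶  MI  (L0)  txn=BusRdX+Flush  M[L0]=40
step 13: P1: store L0 := 93  ⟶  IM  (L0)  txn=BusRdX+Flush  M[L0]=13
step 14: P0: store L0 := 94  ⟶  MI  (L0)  txn=BusRdX+Flush  M[L0]=93
step 15: P1: load  L0  ⟶  OS  (L0)  txn=BusRd  M[L0]=93
step 16: P1: store L0 := 5  ⟶  IM  (L0)  txn=BusUpgr+Flush  M[L0]=94
step 17: P0: load  L1  ⟶  SO  (L1)  txn=BusRd  M[L1]=0
step 18: P1: store L0 := 83  ⟶  IM  (L0)  txn=∅  M[L0]=94
step 19: P0: store L0 := 62  ⟶  MI  (L0)  txn=BusRdX+Flush  M[L0]=83
step 20: P1: store L0 := 89  ⟶  IM  (L0)  txn=BusRdX+Flush  M[L0]=62
step 21: P1: load  L1  ⟶  SO  (L1)  txn=∅  M[L1]=0
step 22: P1: store L1 := 54  ⟶  IM  (L1)  txn=BusUpgr  M[L1]=0
step 23: P1: store L0 := 32  ⟶  IM  (L0)  txn=∅  M[L0]=62
step 24: P1: load  L0  ⟶  IM  (L0)  txn=∅  M[L0]=62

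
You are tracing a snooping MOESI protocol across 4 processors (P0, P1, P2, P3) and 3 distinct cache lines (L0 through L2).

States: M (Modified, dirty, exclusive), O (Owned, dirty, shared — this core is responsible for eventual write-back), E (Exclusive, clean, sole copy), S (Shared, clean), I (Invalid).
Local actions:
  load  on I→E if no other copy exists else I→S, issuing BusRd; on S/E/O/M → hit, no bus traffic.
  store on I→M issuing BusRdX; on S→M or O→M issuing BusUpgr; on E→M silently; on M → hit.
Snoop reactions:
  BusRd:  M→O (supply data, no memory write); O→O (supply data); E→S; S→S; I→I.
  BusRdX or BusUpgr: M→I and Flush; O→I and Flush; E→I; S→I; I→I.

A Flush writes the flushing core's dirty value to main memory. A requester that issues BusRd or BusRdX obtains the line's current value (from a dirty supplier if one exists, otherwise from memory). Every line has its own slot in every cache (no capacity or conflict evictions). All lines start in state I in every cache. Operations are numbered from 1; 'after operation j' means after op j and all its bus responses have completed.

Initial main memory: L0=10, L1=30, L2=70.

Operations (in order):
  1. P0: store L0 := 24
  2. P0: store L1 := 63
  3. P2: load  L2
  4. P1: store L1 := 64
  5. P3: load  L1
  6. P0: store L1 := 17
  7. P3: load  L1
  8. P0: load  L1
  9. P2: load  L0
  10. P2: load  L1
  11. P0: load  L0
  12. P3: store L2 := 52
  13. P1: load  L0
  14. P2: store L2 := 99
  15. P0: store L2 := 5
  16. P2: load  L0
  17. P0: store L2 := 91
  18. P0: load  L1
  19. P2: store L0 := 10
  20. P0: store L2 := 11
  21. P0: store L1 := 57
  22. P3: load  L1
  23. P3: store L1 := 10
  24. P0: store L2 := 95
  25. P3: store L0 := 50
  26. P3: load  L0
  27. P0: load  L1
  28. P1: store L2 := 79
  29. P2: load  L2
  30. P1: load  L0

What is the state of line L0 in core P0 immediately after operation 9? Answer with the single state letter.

  op1 P0: store L0 := 24 → M/I/I/I on L0; bus BusRdX; mem=10
  op2 P0: store L1 := 63 → M/I/I/I on L1; bus BusRdX; mem=30
  op3 P2: load  L2 → I/I/E/I on L2; bus BusRd; mem=70
  op4 P1: store L1 := 64 → I/M/I/I on L1; bus BusRdX Flush; mem=63
  op5 P3: load  L1 → I/O/I/S on L1; bus BusRd; mem=63
  op6 P0: store L1 := 17 → M/I/I/I on L1; bus BusRdX Flush; mem=64
  op7 P3: load  L1 → O/I/I/S on L1; bus BusRd; mem=64
  op8 P0: load  L1 → O/I/I/S on L1; bus (none); mem=64
  op9 P2: load  L0 → O/I/S/I on L0; bus BusRd; mem=10
  op10 P2: load  L1 → O/I/S/S on L1; bus BusRd; mem=64
  op11 P0: load  L0 → O/I/S/I on L0; bus (none); mem=10
  op12 P3: store L2 := 52 → I/I/I/M on L2; bus BusRdX; mem=70
  op13 P1: load  L0 → O/S/S/I on L0; bus BusRd; mem=10
  op14 P2: store L2 := 99 → I/I/M/I on L2; bus BusRdX Flush; mem=52
  op15 P0: store L2 := 5 → M/I/I/I on L2; bus BusRdX Flush; mem=99
  op16 P2: load  L0 → O/S/S/I on L0; bus (none); mem=10
  op17 P0: store L2 := 91 → M/I/I/I on L2; bus (none); mem=99
  op18 P0: load  L1 → O/I/S/S on L1; bus (none); mem=64
  op19 P2: store L0 := 10 → I/I/M/I on L0; bus BusUpgr Flush; mem=24
  op20 P0: store L2 := 11 → M/I/I/I on L2; bus (none); mem=99
  op21 P0: store L1 := 57 → M/I/I/I on L1; bus BusUpgr; mem=64
  op22 P3: load  L1 → O/I/I/S on L1; bus BusRd; mem=64
  op23 P3: store L1 := 10 → I/I/I/M on L1; bus BusUpgr Flush; mem=57
  op24 P0: store L2 := 95 → M/I/I/I on L2; bus (none); mem=99
  op25 P3: store L0 := 50 → I/I/I/M on L0; bus BusRdX Flush; mem=10
  op26 P3: load  L0 → I/I/I/M on L0; bus (none); mem=10
  op27 P0: load  L1 → S/I/I/O on L1; bus BusRd; mem=57
  op28 P1: store L2 := 79 → I/M/I/I on L2; bus BusRdX Flush; mem=95
  op29 P2: load  L2 → I/O/S/I on L2; bus BusRd; mem=95
  op30 P1: load  L0 → I/S/I/O on L0; bus BusRd; mem=10

state = O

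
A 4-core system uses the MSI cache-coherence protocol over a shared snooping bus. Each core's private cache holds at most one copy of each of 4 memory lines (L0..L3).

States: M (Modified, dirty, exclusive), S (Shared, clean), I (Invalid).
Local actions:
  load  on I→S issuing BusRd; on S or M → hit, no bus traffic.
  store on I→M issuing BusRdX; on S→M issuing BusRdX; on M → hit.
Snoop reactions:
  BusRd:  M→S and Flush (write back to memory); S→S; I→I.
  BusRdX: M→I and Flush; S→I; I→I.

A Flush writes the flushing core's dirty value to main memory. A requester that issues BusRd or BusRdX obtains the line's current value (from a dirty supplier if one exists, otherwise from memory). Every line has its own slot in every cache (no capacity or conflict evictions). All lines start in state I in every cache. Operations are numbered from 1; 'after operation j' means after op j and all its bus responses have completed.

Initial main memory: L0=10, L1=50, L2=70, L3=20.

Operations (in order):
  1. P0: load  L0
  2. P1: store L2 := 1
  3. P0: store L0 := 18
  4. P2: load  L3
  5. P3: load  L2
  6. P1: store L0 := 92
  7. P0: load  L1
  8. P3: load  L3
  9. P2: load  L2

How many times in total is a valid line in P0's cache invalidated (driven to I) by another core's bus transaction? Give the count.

invalidations = 1

[1] P0: load  L0 | P0:S(10), P1:I, P2:I, P3:I | bus: BusRd
[2] P1: store L2 := 1 | P0:I, P1:M(1), P2:I, P3:I | bus: BusRdX
[3] P0: store L0 := 18 | P0:M(18), P1:I, P2:I, P3:I | bus: BusRdX
[4] P2: load  L3 | P0:I, P1:I, P2:S(20), P3:I | bus: BusRd
[5] P3: load  L2 | P0:I, P1:S(1), P2:I, P3:S(1) | bus: BusRd,Flush
[6] P1: store L0 := 92 | P0:I, P1:M(92), P2:I, P3:I | bus: BusRdX,Flush
[7] P0: load  L1 | P0:S(50), P1:I, P2:I, P3:I | bus: BusRd
[8] P3: load  L3 | P0:I, P1:I, P2:S(20), P3:S(20) | bus: BusRd
[9] P2: load  L2 | P0:I, P1:S(1), P2:S(1), P3:S(1) | bus: BusRd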